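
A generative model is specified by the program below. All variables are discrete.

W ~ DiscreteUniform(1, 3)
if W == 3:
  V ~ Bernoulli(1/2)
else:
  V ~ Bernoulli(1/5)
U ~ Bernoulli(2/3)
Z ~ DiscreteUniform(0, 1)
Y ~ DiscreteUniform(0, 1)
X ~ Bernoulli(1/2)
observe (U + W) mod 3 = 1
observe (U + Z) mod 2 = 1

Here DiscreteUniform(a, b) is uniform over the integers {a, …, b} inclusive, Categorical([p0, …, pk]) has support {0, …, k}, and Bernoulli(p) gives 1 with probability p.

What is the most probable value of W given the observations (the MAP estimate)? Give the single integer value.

Enumerate traces; 16 have nonzero weight after conditioning:
  (W=1, V=0, U=0, Z=1, Y=0, X=0) weight 1/90
  (W=1, V=0, U=0, Z=1, Y=0, X=1) weight 1/90
  (W=1, V=0, U=0, Z=1, Y=1, X=0) weight 1/90
  (W=1, V=0, U=0, Z=1, Y=1, X=1) weight 1/90
  (W=1, V=1, U=0, Z=1, Y=0, X=0) weight 1/360
  (W=1, V=1, U=0, Z=1, Y=0, X=1) weight 1/360
  (W=1, V=1, U=0, Z=1, Y=1, X=0) weight 1/360
  (W=1, V=1, U=0, Z=1, Y=1, X=1) weight 1/360
  (W=3, V=0, U=1, Z=0, Y=0, X=0) weight 1/72
  … 7 more
Group by W:
  weight(W=1) = 1/18
  weight(W=3) = 1/9
Total weight = 1/18 + 1/9 = 1/6
P(W=1 | obs) = 1/18 / 1/6 = 1/3
P(W=3 | obs) = 1/9 / 1/6 = 2/3
argmax = 3

argmax_v P(W = v | obs) = 3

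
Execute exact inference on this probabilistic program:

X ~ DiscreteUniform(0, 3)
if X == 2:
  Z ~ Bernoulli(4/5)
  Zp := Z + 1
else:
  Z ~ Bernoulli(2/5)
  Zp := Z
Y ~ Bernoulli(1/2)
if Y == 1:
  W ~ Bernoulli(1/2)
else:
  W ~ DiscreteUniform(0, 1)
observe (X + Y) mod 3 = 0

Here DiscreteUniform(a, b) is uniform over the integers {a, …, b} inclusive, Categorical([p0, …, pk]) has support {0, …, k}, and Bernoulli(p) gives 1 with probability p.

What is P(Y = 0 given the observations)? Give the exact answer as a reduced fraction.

P(Y = 0 | obs) = 2/3

Enumerate traces; 12 have nonzero weight after conditioning:
  (X=0, Z=0, Y=0, W=0) weight 3/80
  (X=0, Z=0, Y=0, W=1) weight 3/80
  (X=0, Z=1, Y=0, W=0) weight 1/40
  (X=0, Z=1, Y=0, W=1) weight 1/40
  (X=2, Z=0, Y=1, W=0) weight 1/80
  (X=2, Z=0, Y=1, W=1) weight 1/80
  (X=2, Z=1, Y=1, W=0) weight 1/20
  (X=2, Z=1, Y=1, W=1) weight 1/20
  … 4 more
Group by Y:
  weight(Y=0) = 1/4
  weight(Y=1) = 1/8
Total weight = 1/4 + 1/8 = 3/8
P(Y=0 | obs) = 1/4 / 3/8 = 2/3
P(Y=1 | obs) = 1/8 / 3/8 = 1/3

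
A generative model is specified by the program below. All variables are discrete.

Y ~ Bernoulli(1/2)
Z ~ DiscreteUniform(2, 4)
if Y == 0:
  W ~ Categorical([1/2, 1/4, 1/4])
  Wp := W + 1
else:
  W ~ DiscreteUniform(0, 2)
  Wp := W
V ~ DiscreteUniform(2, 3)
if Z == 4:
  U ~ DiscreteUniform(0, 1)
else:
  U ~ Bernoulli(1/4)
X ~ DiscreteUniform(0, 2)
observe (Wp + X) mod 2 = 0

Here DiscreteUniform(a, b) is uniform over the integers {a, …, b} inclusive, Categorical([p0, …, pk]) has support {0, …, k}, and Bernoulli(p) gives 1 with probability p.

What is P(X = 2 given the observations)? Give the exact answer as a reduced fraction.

P(X = 2 | obs) = 11/35

Enumerate traces; 108 have nonzero weight after conditioning:
  (Y=0, Z=2, W=0, V=2, U=0, X=1) weight 1/96
  (Y=0, Z=2, W=0, V=2, U=1, X=1) weight 1/288
  (Y=0, Z=2, W=0, V=3, U=0, X=1) weight 1/96
  (Y=0, Z=2, W=0, V=3, U=1, X=1) weight 1/288
  (Y=0, Z=2, W=1, V=2, U=0, X=0) weight 1/192
  (Y=0, Z=2, W=1, V=2, U=0, X=2) weight 1/192
  (Y=0, Z=2, W=1, V=2, U=1, X=0) weight 1/576
  (Y=0, Z=2, W=1, V=2, U=1, X=2) weight 1/576
  … 100 more
Group by X:
  weight(X=0) = 11/72
  weight(X=1) = 13/72
  weight(X=2) = 11/72
Total weight = 11/72 + 13/72 + 11/72 = 35/72
P(X=0 | obs) = 11/72 / 35/72 = 11/35
P(X=1 | obs) = 13/72 / 35/72 = 13/35
P(X=2 | obs) = 11/72 / 35/72 = 11/35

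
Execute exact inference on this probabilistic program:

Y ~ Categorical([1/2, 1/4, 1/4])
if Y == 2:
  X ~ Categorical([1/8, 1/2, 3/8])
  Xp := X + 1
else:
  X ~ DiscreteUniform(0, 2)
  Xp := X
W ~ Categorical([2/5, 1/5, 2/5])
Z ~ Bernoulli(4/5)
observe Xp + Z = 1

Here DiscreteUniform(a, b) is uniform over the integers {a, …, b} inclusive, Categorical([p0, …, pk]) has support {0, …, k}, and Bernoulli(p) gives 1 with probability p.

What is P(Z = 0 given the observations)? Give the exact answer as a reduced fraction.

P(Z = 0 | obs) = 9/41

Enumerate traces; 15 have nonzero weight after conditioning:
  (Y=0, X=0, W=0, Z=1) weight 4/75
  (Y=0, X=0, W=1, Z=1) weight 2/75
  (Y=0, X=0, W=2, Z=1) weight 4/75
  (Y=0, X=1, W=0, Z=0) weight 1/75
  (Y=0, X=1, W=1, Z=0) weight 1/150
  (Y=0, X=1, W=2, Z=0) weight 1/75
  (Y=1, X=0, W=0, Z=1) weight 2/75
  (Y=1, X=0, W=1, Z=1) weight 1/75
  … 7 more
Group by Z:
  weight(Z=0) = 9/160
  weight(Z=1) = 1/5
Total weight = 9/160 + 1/5 = 41/160
P(Z=0 | obs) = 9/160 / 41/160 = 9/41
P(Z=1 | obs) = 1/5 / 41/160 = 32/41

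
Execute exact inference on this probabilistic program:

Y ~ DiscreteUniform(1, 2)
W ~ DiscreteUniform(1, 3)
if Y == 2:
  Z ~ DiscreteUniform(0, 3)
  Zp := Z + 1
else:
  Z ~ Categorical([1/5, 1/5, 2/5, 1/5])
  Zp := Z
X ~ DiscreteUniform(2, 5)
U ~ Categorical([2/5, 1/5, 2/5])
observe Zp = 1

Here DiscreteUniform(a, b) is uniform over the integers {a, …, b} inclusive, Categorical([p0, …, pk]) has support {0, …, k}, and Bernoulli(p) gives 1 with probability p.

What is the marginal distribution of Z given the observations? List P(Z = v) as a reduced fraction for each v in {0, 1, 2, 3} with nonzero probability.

Enumerate traces; 72 have nonzero weight after conditioning:
  (Y=1, W=1, Z=1, X=2, U=0) weight 1/300
  (Y=1, W=1, Z=1, X=2, U=1) weight 1/600
  (Y=1, W=1, Z=1, X=2, U=2) weight 1/300
  (Y=1, W=1, Z=1, X=3, U=0) weight 1/300
  (Y=1, W=1, Z=1, X=3, U=1) weight 1/600
  (Y=1, W=1, Z=1, X=3, U=2) weight 1/300
  (Y=1, W=1, Z=1, X=4, U=0) weight 1/300
  (Y=1, W=1, Z=1, X=4, U=1) weight 1/600
  (Y=2, W=1, Z=0, X=2, U=0) weight 1/240
  … 63 more
Group by Z:
  weight(Z=0) = 1/8
  weight(Z=1) = 1/10
Total weight = 1/8 + 1/10 = 9/40
P(Z=0 | obs) = 1/8 / 9/40 = 5/9
P(Z=1 | obs) = 1/10 / 9/40 = 4/9

P(Z=0) = 5/9, P(Z=1) = 4/9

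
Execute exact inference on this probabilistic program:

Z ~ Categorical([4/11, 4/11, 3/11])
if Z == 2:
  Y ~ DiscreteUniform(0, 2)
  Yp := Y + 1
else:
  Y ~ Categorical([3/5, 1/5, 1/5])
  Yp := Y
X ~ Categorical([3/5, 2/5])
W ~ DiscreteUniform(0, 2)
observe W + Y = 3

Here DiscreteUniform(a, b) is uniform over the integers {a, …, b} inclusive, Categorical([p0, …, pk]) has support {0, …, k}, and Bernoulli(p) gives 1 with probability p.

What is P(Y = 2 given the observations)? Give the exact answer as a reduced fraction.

P(Y = 2 | obs) = 1/2

Enumerate traces; 12 have nonzero weight after conditioning:
  (Z=0, Y=1, X=0, W=2) weight 4/275
  (Z=0, Y=1, X=1, W=2) weight 8/825
  (Z=0, Y=2, X=0, W=1) weight 4/275
  (Z=0, Y=2, X=1, W=1) weight 8/825
  (Z=1, Y=1, X=0, W=2) weight 4/275
  (Z=1, Y=1, X=1, W=2) weight 8/825
  (Z=1, Y=2, X=0, W=1) weight 4/275
  (Z=1, Y=2, X=1, W=1) weight 8/825
  … 4 more
Group by Y:
  weight(Y=1) = 13/165
  weight(Y=2) = 13/165
Total weight = 13/165 + 13/165 = 26/165
P(Y=1 | obs) = 13/165 / 26/165 = 1/2
P(Y=2 | obs) = 13/165 / 26/165 = 1/2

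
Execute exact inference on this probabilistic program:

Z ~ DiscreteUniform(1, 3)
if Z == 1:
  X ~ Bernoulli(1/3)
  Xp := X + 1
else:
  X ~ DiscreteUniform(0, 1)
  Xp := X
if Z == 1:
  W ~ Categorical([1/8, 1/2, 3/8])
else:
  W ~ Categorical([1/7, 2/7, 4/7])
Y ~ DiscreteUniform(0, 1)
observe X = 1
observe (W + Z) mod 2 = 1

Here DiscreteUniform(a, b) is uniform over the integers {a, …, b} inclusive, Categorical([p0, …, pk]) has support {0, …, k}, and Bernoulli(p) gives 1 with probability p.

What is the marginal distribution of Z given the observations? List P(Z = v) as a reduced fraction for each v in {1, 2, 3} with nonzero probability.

Enumerate traces; 10 have nonzero weight after conditioning:
  (Z=1, X=1, W=0, Y=0) weight 1/144
  (Z=1, X=1, W=0, Y=1) weight 1/144
  (Z=1, X=1, W=2, Y=0) weight 1/48
  (Z=1, X=1, W=2, Y=1) weight 1/48
  (Z=2, X=1, W=1, Y=0) weight 1/42
  (Z=2, X=1, W=1, Y=1) weight 1/42
  (Z=3, X=1, W=0, Y=0) weight 1/84
  (Z=3, X=1, W=0, Y=1) weight 1/84
  … 2 more
Group by Z:
  weight(Z=1) = 1/18
  weight(Z=2) = 1/21
  weight(Z=3) = 5/42
Total weight = 1/18 + 1/21 + 5/42 = 2/9
P(Z=1 | obs) = 1/18 / 2/9 = 1/4
P(Z=2 | obs) = 1/21 / 2/9 = 3/14
P(Z=3 | obs) = 5/42 / 2/9 = 15/28

P(Z=1) = 1/4, P(Z=2) = 3/14, P(Z=3) = 15/28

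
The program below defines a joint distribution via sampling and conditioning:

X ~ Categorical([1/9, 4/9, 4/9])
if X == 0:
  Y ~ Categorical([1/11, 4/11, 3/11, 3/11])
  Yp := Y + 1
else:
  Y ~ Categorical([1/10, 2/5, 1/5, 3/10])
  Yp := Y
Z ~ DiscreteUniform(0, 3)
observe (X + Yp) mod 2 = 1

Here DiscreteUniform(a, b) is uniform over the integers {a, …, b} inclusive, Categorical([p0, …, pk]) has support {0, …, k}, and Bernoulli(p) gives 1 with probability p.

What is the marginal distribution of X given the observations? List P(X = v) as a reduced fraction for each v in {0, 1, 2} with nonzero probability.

Enumerate traces; 24 have nonzero weight after conditioning:
  (X=0, Y=0, Z=0) weight 1/396
  (X=0, Y=0, Z=1) weight 1/396
  (X=0, Y=0, Z=2) weight 1/396
  (X=0, Y=0, Z=3) weight 1/396
  (X=0, Y=2, Z=0) weight 1/132
  (X=0, Y=2, Z=1) weight 1/132
  (X=0, Y=2, Z=2) weight 1/132
  (X=0, Y=2, Z=3) weight 1/132
  (X=1, Y=0, Z=0) weight 1/90
  (X=2, Y=1, Z=0) weight 2/45
  … 14 more
Group by X:
  weight(X=0) = 4/99
  weight(X=1) = 2/15
  weight(X=2) = 14/45
Total weight = 4/99 + 2/15 + 14/45 = 16/33
P(X=0 | obs) = 4/99 / 16/33 = 1/12
P(X=1 | obs) = 2/15 / 16/33 = 11/40
P(X=2 | obs) = 14/45 / 16/33 = 77/120

P(X=0) = 1/12, P(X=1) = 11/40, P(X=2) = 77/120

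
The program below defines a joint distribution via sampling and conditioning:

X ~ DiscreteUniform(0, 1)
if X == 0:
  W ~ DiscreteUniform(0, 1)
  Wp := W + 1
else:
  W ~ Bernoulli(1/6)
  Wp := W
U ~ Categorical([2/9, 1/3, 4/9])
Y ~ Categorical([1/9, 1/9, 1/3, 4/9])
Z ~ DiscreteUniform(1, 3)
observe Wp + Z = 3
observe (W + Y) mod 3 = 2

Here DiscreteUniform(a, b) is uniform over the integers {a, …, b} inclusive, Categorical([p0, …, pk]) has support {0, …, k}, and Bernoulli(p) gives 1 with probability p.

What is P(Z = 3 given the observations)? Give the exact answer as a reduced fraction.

Enumerate traces; 12 have nonzero weight after conditioning:
  (X=0, W=0, U=0, Y=2, Z=2) weight 1/162
  (X=0, W=0, U=1, Y=2, Z=2) weight 1/108
  (X=0, W=0, U=2, Y=2, Z=2) weight 1/81
  (X=0, W=1, U=0, Y=1, Z=1) weight 1/486
  (X=0, W=1, U=1, Y=1, Z=1) weight 1/324
  (X=0, W=1, U=2, Y=1, Z=1) weight 1/243
  (X=1, W=0, U=0, Y=2, Z=3) weight 5/486
  (X=1, W=0, U=1, Y=2, Z=3) weight 5/324
  … 4 more
Group by Z:
  weight(Z=1) = 1/108
  weight(Z=2) = 5/162
  weight(Z=3) = 5/108
Total weight = 1/108 + 5/162 + 5/108 = 7/81
P(Z=1 | obs) = 1/108 / 7/81 = 3/28
P(Z=2 | obs) = 5/162 / 7/81 = 5/14
P(Z=3 | obs) = 5/108 / 7/81 = 15/28

P(Z = 3 | obs) = 15/28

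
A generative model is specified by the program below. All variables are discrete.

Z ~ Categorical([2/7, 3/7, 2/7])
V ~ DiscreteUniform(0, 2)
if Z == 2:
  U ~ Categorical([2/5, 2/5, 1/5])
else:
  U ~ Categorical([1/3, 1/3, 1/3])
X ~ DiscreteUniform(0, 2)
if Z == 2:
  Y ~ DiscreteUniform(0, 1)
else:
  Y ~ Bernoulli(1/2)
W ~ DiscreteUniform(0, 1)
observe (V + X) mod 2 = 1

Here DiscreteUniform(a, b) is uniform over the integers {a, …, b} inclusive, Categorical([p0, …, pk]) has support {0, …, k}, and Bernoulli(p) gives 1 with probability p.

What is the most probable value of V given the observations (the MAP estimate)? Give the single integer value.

Enumerate traces; 144 have nonzero weight after conditioning:
  (Z=0, V=0, U=0, X=1, Y=0, W=0) weight 1/378
  (Z=0, V=0, U=0, X=1, Y=0, W=1) weight 1/378
  (Z=0, V=0, U=0, X=1, Y=1, W=0) weight 1/378
  (Z=0, V=0, U=0, X=1, Y=1, W=1) weight 1/378
  (Z=0, V=0, U=1, X=1, Y=0, W=0) weight 1/378
  (Z=0, V=0, U=1, X=1, Y=0, W=1) weight 1/378
  (Z=0, V=0, U=1, X=1, Y=1, W=0) weight 1/378
  (Z=0, V=0, U=1, X=1, Y=1, W=1) weight 1/378
  (Z=0, V=1, U=0, X=0, Y=0, W=0) weight 1/378
  (Z=0, V=2, U=0, X=1, Y=0, W=0) weight 1/378
  … 134 more
Group by V:
  weight(V=0) = 1/9
  weight(V=1) = 2/9
  weight(V=2) = 1/9
Total weight = 1/9 + 2/9 + 1/9 = 4/9
P(V=0 | obs) = 1/9 / 4/9 = 1/4
P(V=1 | obs) = 2/9 / 4/9 = 1/2
P(V=2 | obs) = 1/9 / 4/9 = 1/4
argmax = 1

argmax_v P(V = v | obs) = 1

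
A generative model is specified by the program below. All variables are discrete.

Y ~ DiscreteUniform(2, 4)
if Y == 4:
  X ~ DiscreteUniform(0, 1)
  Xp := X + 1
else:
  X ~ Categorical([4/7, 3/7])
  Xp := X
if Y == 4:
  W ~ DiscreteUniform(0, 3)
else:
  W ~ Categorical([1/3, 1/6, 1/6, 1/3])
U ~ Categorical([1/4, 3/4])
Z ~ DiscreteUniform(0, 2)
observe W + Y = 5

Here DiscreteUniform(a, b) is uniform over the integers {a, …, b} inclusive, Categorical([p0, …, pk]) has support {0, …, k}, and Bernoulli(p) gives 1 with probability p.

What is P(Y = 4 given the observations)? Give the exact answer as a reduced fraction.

P(Y = 4 | obs) = 1/3

Enumerate traces; 36 have nonzero weight after conditioning:
  (Y=2, X=0, W=3, U=0, Z=0) weight 1/189
  (Y=2, X=0, W=3, U=0, Z=1) weight 1/189
  (Y=2, X=0, W=3, U=0, Z=2) weight 1/189
  (Y=2, X=0, W=3, U=1, Z=0) weight 1/63
  (Y=2, X=0, W=3, U=1, Z=1) weight 1/63
  (Y=2, X=0, W=3, U=1, Z=2) weight 1/63
  (Y=2, X=1, W=3, U=0, Z=0) weight 1/252
  (Y=2, X=1, W=3, U=0, Z=1) weight 1/252
  (Y=3, X=0, W=2, U=0, Z=0) weight 1/378
  (Y=4, X=0, W=1, U=0, Z=0) weight 1/288
  … 26 more
Group by Y:
  weight(Y=2) = 1/9
  weight(Y=3) = 1/18
  weight(Y=4) = 1/12
Total weight = 1/9 + 1/18 + 1/12 = 1/4
P(Y=2 | obs) = 1/9 / 1/4 = 4/9
P(Y=3 | obs) = 1/18 / 1/4 = 2/9
P(Y=4 | obs) = 1/12 / 1/4 = 1/3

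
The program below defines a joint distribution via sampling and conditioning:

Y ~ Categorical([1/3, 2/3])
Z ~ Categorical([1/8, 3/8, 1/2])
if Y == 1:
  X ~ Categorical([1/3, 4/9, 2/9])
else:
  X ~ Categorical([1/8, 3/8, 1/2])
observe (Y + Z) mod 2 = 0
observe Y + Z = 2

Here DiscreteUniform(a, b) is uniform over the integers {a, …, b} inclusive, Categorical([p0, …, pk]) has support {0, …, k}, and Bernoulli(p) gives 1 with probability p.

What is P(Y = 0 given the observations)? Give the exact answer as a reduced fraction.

P(Y = 0 | obs) = 2/5

Enumerate traces; 6 have nonzero weight after conditioning:
  (Y=0, Z=2, X=0) weight 1/48
  (Y=0, Z=2, X=1) weight 1/16
  (Y=0, Z=2, X=2) weight 1/12
  (Y=1, Z=1, X=0) weight 1/12
  (Y=1, Z=1, X=1) weight 1/9
  (Y=1, Z=1, X=2) weight 1/18
Group by Y:
  weight(Y=0) = 1/6
  weight(Y=1) = 1/4
Total weight = 1/6 + 1/4 = 5/12
P(Y=0 | obs) = 1/6 / 5/12 = 2/5
P(Y=1 | obs) = 1/4 / 5/12 = 3/5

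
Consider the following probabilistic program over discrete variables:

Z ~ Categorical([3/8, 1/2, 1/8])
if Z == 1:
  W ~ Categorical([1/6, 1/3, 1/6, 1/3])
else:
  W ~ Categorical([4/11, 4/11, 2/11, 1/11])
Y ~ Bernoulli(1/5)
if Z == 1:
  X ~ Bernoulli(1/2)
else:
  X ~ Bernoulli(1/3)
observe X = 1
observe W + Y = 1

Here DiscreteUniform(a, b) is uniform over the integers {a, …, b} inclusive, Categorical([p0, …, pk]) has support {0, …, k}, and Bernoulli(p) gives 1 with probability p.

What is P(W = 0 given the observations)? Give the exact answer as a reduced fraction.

P(W = 0 | obs) = 27/179

Enumerate traces; 6 have nonzero weight after conditioning:
  (Z=0, W=0, Y=1, X=1) weight 1/110
  (Z=0, W=1, Y=0, X=1) weight 2/55
  (Z=1, W=0, Y=1, X=1) weight 1/120
  (Z=1, W=1, Y=0, X=1) weight 1/15
  (Z=2, W=0, Y=1, X=1) weight 1/330
  (Z=2, W=1, Y=0, X=1) weight 2/165
Group by W:
  weight(W=0) = 9/440
  weight(W=1) = 19/165
Total weight = 9/440 + 19/165 = 179/1320
P(W=0 | obs) = 9/440 / 179/1320 = 27/179
P(W=1 | obs) = 19/165 / 179/1320 = 152/179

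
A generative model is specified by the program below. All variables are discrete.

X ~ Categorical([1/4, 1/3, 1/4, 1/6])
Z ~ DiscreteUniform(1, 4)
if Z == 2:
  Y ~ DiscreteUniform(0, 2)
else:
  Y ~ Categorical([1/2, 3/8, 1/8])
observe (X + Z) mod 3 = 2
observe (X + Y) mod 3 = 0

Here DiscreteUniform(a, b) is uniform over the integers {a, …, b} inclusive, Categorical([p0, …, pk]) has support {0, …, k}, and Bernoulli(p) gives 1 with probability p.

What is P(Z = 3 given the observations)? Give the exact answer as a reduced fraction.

Enumerate traces; 5 have nonzero weight after conditioning:
  (X=0, Z=2, Y=0) weight 1/48
  (X=1, Z=1, Y=2) weight 1/96
  (X=1, Z=4, Y=2) weight 1/96
  (X=2, Z=3, Y=1) weight 3/128
  (X=3, Z=2, Y=0) weight 1/72
Group by Z:
  weight(Z=1) = 1/96
  weight(Z=2) = 5/144
  weight(Z=3) = 3/128
  weight(Z=4) = 1/96
Total weight = 1/96 + 5/144 + 3/128 + 1/96 = 91/1152
P(Z=1 | obs) = 1/96 / 91/1152 = 12/91
P(Z=2 | obs) = 5/144 / 91/1152 = 40/91
P(Z=3 | obs) = 3/128 / 91/1152 = 27/91
P(Z=4 | obs) = 1/96 / 91/1152 = 12/91

P(Z = 3 | obs) = 27/91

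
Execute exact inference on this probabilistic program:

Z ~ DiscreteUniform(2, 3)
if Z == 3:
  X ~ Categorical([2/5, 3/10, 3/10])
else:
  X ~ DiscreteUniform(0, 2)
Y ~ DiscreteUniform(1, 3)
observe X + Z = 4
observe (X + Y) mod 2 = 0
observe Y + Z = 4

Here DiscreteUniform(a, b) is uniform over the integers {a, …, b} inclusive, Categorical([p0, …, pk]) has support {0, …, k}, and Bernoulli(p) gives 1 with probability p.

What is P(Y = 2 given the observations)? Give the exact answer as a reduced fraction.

P(Y = 2 | obs) = 10/19

Enumerate traces; 2 have nonzero weight after conditioning:
  (Z=2, X=2, Y=2) weight 1/18
  (Z=3, X=1, Y=1) weight 1/20
Group by Y:
  weight(Y=1) = 1/20
  weight(Y=2) = 1/18
Total weight = 1/20 + 1/18 = 19/180
P(Y=1 | obs) = 1/20 / 19/180 = 9/19
P(Y=2 | obs) = 1/18 / 19/180 = 10/19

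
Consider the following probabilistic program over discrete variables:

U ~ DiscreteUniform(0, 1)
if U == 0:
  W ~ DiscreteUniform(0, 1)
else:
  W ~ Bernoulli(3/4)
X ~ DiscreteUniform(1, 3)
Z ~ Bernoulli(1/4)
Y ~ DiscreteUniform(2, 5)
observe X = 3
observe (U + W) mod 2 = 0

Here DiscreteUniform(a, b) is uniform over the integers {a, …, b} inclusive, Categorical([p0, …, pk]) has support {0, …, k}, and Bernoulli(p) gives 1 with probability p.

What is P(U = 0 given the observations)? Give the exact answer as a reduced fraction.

P(U = 0 | obs) = 2/5

Enumerate traces; 16 have nonzero weight after conditioning:
  (U=0, W=0, X=3, Z=0, Y=2) weight 1/64
  (U=0, W=0, X=3, Z=0, Y=3) weight 1/64
  (U=0, W=0, X=3, Z=0, Y=4) weight 1/64
  (U=0, W=0, X=3, Z=0, Y=5) weight 1/64
  (U=0, W=0, X=3, Z=1, Y=2) weight 1/192
  (U=0, W=0, X=3, Z=1, Y=3) weight 1/192
  (U=0, W=0, X=3, Z=1, Y=4) weight 1/192
  (U=0, W=0, X=3, Z=1, Y=5) weight 1/192
  (U=1, W=1, X=3, Z=0, Y=2) weight 3/128
  … 7 more
Group by U:
  weight(U=0) = 1/12
  weight(U=1) = 1/8
Total weight = 1/12 + 1/8 = 5/24
P(U=0 | obs) = 1/12 / 5/24 = 2/5
P(U=1 | obs) = 1/8 / 5/24 = 3/5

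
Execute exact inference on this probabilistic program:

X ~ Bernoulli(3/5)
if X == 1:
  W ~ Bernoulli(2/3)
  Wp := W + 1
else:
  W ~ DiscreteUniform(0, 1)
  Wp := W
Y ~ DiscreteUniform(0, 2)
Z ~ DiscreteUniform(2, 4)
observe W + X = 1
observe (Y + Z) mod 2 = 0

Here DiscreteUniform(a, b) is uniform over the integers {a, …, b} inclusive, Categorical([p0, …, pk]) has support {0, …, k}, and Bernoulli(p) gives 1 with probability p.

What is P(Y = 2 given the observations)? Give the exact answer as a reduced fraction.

Enumerate traces; 10 have nonzero weight after conditioning:
  (X=0, W=1, Y=0, Z=2) weight 1/45
  (X=0, W=1, Y=0, Z=4) weight 1/45
  (X=0, W=1, Y=1, Z=3) weight 1/45
  (X=0, W=1, Y=2, Z=2) weight 1/45
  (X=0, W=1, Y=2, Z=4) weight 1/45
  (X=1, W=0, Y=0, Z=2) weight 1/45
  (X=1, W=0, Y=0, Z=4) weight 1/45
  (X=1, W=0, Y=1, Z=3) weight 1/45
  … 2 more
Group by Y:
  weight(Y=0) = 4/45
  weight(Y=1) = 2/45
  weight(Y=2) = 4/45
Total weight = 4/45 + 2/45 + 4/45 = 2/9
P(Y=0 | obs) = 4/45 / 2/9 = 2/5
P(Y=1 | obs) = 2/45 / 2/9 = 1/5
P(Y=2 | obs) = 4/45 / 2/9 = 2/5

P(Y = 2 | obs) = 2/5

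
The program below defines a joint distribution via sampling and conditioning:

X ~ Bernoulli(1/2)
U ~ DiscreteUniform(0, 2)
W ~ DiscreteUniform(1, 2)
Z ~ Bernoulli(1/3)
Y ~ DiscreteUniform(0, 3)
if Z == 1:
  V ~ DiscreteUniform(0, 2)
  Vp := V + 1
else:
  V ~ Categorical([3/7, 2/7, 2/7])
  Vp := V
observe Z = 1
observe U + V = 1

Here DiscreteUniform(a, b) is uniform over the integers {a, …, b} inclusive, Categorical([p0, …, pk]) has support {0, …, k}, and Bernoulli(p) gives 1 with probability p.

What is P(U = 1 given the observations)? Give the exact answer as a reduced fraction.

Enumerate traces; 32 have nonzero weight after conditioning:
  (X=0, U=0, W=1, Z=1, Y=0, V=1) weight 1/432
  (X=0, U=0, W=1, Z=1, Y=1, V=1) weight 1/432
  (X=0, U=0, W=1, Z=1, Y=2, V=1) weight 1/432
  (X=0, U=0, W=1, Z=1, Y=3, V=1) weight 1/432
  (X=0, U=0, W=2, Z=1, Y=0, V=1) weight 1/432
  (X=0, U=0, W=2, Z=1, Y=1, V=1) weight 1/432
  (X=0, U=0, W=2, Z=1, Y=2, V=1) weight 1/432
  (X=0, U=0, W=2, Z=1, Y=3, V=1) weight 1/432
  (X=0, U=1, W=1, Z=1, Y=0, V=0) weight 1/432
  … 23 more
Group by U:
  weight(U=0) = 1/27
  weight(U=1) = 1/27
Total weight = 1/27 + 1/27 = 2/27
P(U=0 | obs) = 1/27 / 2/27 = 1/2
P(U=1 | obs) = 1/27 / 2/27 = 1/2

P(U = 1 | obs) = 1/2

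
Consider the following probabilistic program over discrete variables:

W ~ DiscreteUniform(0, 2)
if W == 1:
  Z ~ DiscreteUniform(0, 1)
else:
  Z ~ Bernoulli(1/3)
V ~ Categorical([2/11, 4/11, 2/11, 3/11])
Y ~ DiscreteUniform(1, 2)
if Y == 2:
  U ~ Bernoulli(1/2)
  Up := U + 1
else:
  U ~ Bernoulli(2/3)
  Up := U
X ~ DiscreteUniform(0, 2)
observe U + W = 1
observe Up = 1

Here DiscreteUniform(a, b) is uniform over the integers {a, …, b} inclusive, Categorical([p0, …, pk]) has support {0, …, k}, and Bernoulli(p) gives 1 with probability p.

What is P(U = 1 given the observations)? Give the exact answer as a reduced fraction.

Enumerate traces; 48 have nonzero weight after conditioning:
  (W=0, Z=0, V=0, Y=1, U=1, X=0) weight 4/891
  (W=0, Z=0, V=0, Y=1, U=1, X=1) weight 4/891
  (W=0, Z=0, V=0, Y=1, U=1, X=2) weight 4/891
  (W=0, Z=0, V=1, Y=1, U=1, X=0) weight 8/891
  (W=0, Z=0, V=1, Y=1, U=1, X=1) weight 8/891
  (W=0, Z=0, V=1, Y=1, U=1, X=2) weight 8/891
  (W=0, Z=0, V=2, Y=1, U=1, X=0) weight 4/891
  (W=0, Z=0, V=2, Y=1, U=1, X=1) weight 4/891
  (W=1, Z=0, V=0, Y=2, U=0, X=0) weight 1/396
  … 39 more
Group by U:
  weight(U=0) = 1/12
  weight(U=1) = 1/9
Total weight = 1/12 + 1/9 = 7/36
P(U=0 | obs) = 1/12 / 7/36 = 3/7
P(U=1 | obs) = 1/9 / 7/36 = 4/7

P(U = 1 | obs) = 4/7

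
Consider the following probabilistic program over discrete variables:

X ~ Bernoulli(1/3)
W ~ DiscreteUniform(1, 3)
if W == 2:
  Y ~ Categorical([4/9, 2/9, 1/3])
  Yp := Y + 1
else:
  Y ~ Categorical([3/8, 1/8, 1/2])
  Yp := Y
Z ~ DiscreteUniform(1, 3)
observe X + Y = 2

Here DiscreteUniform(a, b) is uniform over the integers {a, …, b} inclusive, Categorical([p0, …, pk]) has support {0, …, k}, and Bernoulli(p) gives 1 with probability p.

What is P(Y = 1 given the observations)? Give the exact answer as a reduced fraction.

P(Y = 1 | obs) = 17/113

Enumerate traces; 18 have nonzero weight after conditioning:
  (X=0, W=1, Y=2, Z=1) weight 1/27
  (X=0, W=1, Y=2, Z=2) weight 1/27
  (X=0, W=1, Y=2, Z=3) weight 1/27
  (X=0, W=2, Y=2, Z=1) weight 2/81
  (X=0, W=2, Y=2, Z=2) weight 2/81
  (X=0, W=2, Y=2, Z=3) weight 2/81
  (X=0, W=3, Y=2, Z=1) weight 1/27
  (X=0, W=3, Y=2, Z=2) weight 1/27
  (X=1, W=1, Y=1, Z=1) weight 1/216
  … 9 more
Group by Y:
  weight(Y=1) = 17/324
  weight(Y=2) = 8/27
Total weight = 17/324 + 8/27 = 113/324
P(Y=1 | obs) = 17/324 / 113/324 = 17/113
P(Y=2 | obs) = 8/27 / 113/324 = 96/113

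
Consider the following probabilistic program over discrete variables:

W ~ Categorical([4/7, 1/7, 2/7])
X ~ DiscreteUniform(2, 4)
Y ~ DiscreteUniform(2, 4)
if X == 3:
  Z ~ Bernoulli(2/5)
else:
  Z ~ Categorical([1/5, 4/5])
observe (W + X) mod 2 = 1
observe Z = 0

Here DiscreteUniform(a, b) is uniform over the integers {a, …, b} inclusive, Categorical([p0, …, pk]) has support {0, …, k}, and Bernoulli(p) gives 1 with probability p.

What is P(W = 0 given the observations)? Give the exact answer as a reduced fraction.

P(W = 0 | obs) = 3/5

Enumerate traces; 12 have nonzero weight after conditioning:
  (W=0, X=3, Y=2, Z=0) weight 4/105
  (W=0, X=3, Y=3, Z=0) weight 4/105
  (W=0, X=3, Y=4, Z=0) weight 4/105
  (W=1, X=2, Y=2, Z=0) weight 1/315
  (W=1, X=2, Y=3, Z=0) weight 1/315
  (W=1, X=2, Y=4, Z=0) weight 1/315
  (W=1, X=4, Y=2, Z=0) weight 1/315
  (W=1, X=4, Y=3, Z=0) weight 1/315
  (W=2, X=3, Y=2, Z=0) weight 2/105
  … 3 more
Group by W:
  weight(W=0) = 4/35
  weight(W=1) = 2/105
  weight(W=2) = 2/35
Total weight = 4/35 + 2/105 + 2/35 = 4/21
P(W=0 | obs) = 4/35 / 4/21 = 3/5
P(W=1 | obs) = 2/105 / 4/21 = 1/10
P(W=2 | obs) = 2/35 / 4/21 = 3/10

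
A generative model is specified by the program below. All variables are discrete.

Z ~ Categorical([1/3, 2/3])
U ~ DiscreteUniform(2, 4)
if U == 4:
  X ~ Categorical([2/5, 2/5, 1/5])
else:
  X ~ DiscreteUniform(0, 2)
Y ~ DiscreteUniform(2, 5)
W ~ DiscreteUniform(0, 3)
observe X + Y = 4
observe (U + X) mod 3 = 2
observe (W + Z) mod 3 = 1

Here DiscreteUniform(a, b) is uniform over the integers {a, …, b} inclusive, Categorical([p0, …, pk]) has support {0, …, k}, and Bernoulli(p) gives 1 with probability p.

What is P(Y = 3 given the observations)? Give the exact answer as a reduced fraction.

Enumerate traces; 9 have nonzero weight after conditioning:
  (Z=0, U=2, X=0, Y=4, W=1) weight 1/432
  (Z=0, U=3, X=2, Y=2, W=1) weight 1/432
  (Z=0, U=4, X=1, Y=3, W=1) weight 1/360
  (Z=1, U=2, X=0, Y=4, W=0) weight 1/216
  (Z=1, U=2, X=0, Y=4, W=3) weight 1/216
  (Z=1, U=3, X=2, Y=2, W=0) weight 1/216
  (Z=1, U=3, X=2, Y=2, W=3) weight 1/216
  (Z=1, U=4, X=1, Y=3, W=0) weight 1/180
  … 1 more
Group by Y:
  weight(Y=2) = 5/432
  weight(Y=3) = 1/72
  weight(Y=4) = 5/432
Total weight = 5/432 + 1/72 + 5/432 = 1/27
P(Y=2 | obs) = 5/432 / 1/27 = 5/16
P(Y=3 | obs) = 1/72 / 1/27 = 3/8
P(Y=4 | obs) = 5/432 / 1/27 = 5/16

P(Y = 3 | obs) = 3/8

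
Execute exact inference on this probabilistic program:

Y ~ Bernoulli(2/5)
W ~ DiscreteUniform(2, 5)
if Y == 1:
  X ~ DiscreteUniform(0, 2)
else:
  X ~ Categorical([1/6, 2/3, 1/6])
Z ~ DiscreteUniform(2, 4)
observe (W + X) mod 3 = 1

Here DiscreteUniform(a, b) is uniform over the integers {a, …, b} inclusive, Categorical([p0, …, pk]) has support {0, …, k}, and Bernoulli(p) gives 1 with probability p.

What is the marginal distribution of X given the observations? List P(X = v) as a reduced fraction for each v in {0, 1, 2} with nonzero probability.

P(X=0) = 7/37, P(X=1) = 16/37, P(X=2) = 14/37

Enumerate traces; 24 have nonzero weight after conditioning:
  (Y=0, W=2, X=2, Z=2) weight 1/120
  (Y=0, W=2, X=2, Z=3) weight 1/120
  (Y=0, W=2, X=2, Z=4) weight 1/120
  (Y=0, W=3, X=1, Z=2) weight 1/30
  (Y=0, W=3, X=1, Z=3) weight 1/30
  (Y=0, W=3, X=1, Z=4) weight 1/30
  (Y=0, W=4, X=0, Z=2) weight 1/120
  (Y=0, W=4, X=0, Z=3) weight 1/120
  … 16 more
Group by X:
  weight(X=0) = 7/120
  weight(X=1) = 2/15
  weight(X=2) = 7/60
Total weight = 7/120 + 2/15 + 7/60 = 37/120
P(X=0 | obs) = 7/120 / 37/120 = 7/37
P(X=1 | obs) = 2/15 / 37/120 = 16/37
P(X=2 | obs) = 7/60 / 37/120 = 14/37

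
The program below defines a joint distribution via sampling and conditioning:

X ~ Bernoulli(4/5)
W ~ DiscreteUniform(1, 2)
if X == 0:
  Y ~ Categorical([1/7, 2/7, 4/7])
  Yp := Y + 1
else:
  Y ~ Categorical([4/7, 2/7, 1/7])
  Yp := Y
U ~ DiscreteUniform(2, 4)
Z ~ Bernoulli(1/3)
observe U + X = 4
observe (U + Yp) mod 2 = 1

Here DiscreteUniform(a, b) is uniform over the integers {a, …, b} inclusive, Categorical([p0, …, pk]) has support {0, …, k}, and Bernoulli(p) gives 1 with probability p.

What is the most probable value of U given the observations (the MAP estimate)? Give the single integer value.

argmax_v P(U = v | obs) = 3

Enumerate traces; 16 have nonzero weight after conditioning:
  (X=0, W=1, Y=0, U=4, Z=0) weight 1/315
  (X=0, W=1, Y=0, U=4, Z=1) weight 1/630
  (X=0, W=1, Y=2, U=4, Z=0) weight 4/315
  (X=0, W=1, Y=2, U=4, Z=1) weight 2/315
  (X=0, W=2, Y=0, U=4, Z=0) weight 1/315
  (X=0, W=2, Y=0, U=4, Z=1) weight 1/630
  (X=0, W=2, Y=2, U=4, Z=0) weight 4/315
  (X=0, W=2, Y=2, U=4, Z=1) weight 2/315
  (X=1, W=1, Y=0, U=3, Z=0) weight 16/315
  … 7 more
Group by U:
  weight(U=3) = 4/21
  weight(U=4) = 1/21
Total weight = 4/21 + 1/21 = 5/21
P(U=3 | obs) = 4/21 / 5/21 = 4/5
P(U=4 | obs) = 1/21 / 5/21 = 1/5
argmax = 3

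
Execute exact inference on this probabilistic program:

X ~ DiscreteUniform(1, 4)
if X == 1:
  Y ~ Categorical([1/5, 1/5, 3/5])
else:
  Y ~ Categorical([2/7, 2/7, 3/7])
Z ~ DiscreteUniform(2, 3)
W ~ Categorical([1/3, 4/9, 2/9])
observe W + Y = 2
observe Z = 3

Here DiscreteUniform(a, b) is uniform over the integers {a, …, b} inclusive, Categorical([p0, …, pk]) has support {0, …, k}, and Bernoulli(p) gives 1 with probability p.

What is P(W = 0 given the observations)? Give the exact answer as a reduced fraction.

P(W = 0 | obs) = 33/70

Enumerate traces; 12 have nonzero weight after conditioning:
  (X=1, Y=0, Z=3, W=2) weight 1/180
  (X=1, Y=1, Z=3, W=1) weight 1/90
  (X=1, Y=2, Z=3, W=0) weight 1/40
  (X=2, Y=0, Z=3, W=2) weight 1/126
  (X=2, Y=1, Z=3, W=1) weight 1/63
  (X=2, Y=2, Z=3, W=0) weight 1/56
  (X=3, Y=0, Z=3, W=2) weight 1/126
  (X=3, Y=1, Z=3, W=1) weight 1/63
  … 4 more
Group by W:
  weight(W=0) = 11/140
  weight(W=1) = 37/630
  weight(W=2) = 37/1260
Total weight = 11/140 + 37/630 + 37/1260 = 1/6
P(W=0 | obs) = 11/140 / 1/6 = 33/70
P(W=1 | obs) = 37/630 / 1/6 = 37/105
P(W=2 | obs) = 37/1260 / 1/6 = 37/210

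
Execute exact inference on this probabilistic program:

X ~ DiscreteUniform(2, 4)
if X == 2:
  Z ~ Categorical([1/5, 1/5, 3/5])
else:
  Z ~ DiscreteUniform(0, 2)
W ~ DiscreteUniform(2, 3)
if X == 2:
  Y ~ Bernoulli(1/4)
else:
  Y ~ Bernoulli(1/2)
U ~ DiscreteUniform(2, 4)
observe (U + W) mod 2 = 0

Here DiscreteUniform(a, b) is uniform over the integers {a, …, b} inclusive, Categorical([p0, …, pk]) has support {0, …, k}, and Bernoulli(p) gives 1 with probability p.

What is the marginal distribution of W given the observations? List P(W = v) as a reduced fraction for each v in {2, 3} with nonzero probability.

Enumerate traces; 54 have nonzero weight after conditioning:
  (X=2, Z=0, W=2, Y=0, U=2) weight 1/120
  (X=2, Z=0, W=2, Y=0, U=4) weight 1/120
  (X=2, Z=0, W=2, Y=1, U=2) weight 1/360
  (X=2, Z=0, W=2, Y=1, U=4) weight 1/360
  (X=2, Z=0, W=3, Y=0, U=3) weight 1/120
  (X=2, Z=0, W=3, Y=1, U=3) weight 1/360
  (X=2, Z=1, W=2, Y=0, U=2) weight 1/120
  (X=2, Z=1, W=2, Y=0, U=4) weight 1/120
  … 46 more
Group by W:
  weight(W=2) = 1/3
  weight(W=3) = 1/6
Total weight = 1/3 + 1/6 = 1/2
P(W=2 | obs) = 1/3 / 1/2 = 2/3
P(W=3 | obs) = 1/6 / 1/2 = 1/3

P(W=2) = 2/3, P(W=3) = 1/3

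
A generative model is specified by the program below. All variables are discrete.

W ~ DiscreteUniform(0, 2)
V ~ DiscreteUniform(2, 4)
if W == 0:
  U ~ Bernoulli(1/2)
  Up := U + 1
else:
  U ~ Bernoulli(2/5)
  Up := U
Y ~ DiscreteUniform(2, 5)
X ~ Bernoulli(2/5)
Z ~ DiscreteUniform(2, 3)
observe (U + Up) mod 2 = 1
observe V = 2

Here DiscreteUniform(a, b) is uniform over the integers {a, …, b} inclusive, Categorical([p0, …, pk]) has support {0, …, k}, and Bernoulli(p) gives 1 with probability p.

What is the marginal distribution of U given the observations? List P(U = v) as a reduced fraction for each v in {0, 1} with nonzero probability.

P(U=0) = 1/2, P(U=1) = 1/2

Enumerate traces; 32 have nonzero weight after conditioning:
  (W=0, V=2, U=0, Y=2, X=0, Z=2) weight 1/240
  (W=0, V=2, U=0, Y=2, X=0, Z=3) weight 1/240
  (W=0, V=2, U=0, Y=2, X=1, Z=2) weight 1/360
  (W=0, V=2, U=0, Y=2, X=1, Z=3) weight 1/360
  (W=0, V=2, U=0, Y=3, X=0, Z=2) weight 1/240
  (W=0, V=2, U=0, Y=3, X=0, Z=3) weight 1/240
  (W=0, V=2, U=0, Y=3, X=1, Z=2) weight 1/360
  (W=0, V=2, U=0, Y=3, X=1, Z=3) weight 1/360
  (W=0, V=2, U=1, Y=2, X=0, Z=2) weight 1/240
  … 23 more
Group by U:
  weight(U=0) = 1/18
  weight(U=1) = 1/18
Total weight = 1/18 + 1/18 = 1/9
P(U=0 | obs) = 1/18 / 1/9 = 1/2
P(U=1 | obs) = 1/18 / 1/9 = 1/2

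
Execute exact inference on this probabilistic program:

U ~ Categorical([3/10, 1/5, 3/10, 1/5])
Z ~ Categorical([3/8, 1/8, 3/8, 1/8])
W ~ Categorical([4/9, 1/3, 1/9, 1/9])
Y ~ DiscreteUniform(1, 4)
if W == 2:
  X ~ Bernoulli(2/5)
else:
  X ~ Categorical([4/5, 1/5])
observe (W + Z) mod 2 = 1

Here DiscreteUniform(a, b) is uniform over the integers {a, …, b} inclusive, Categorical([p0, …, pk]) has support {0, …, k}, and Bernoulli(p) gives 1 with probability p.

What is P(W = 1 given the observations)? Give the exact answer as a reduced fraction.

P(W = 1 | obs) = 9/17

Enumerate traces; 256 have nonzero weight after conditioning:
  (U=0, Z=0, W=1, Y=1, X=0) weight 3/400
  (U=0, Z=0, W=1, Y=1, X=1) weight 3/1600
  (U=0, Z=0, W=1, Y=2, X=0) weight 3/400
  (U=0, Z=0, W=1, Y=2, X=1) weight 3/1600
  (U=0, Z=0, W=1, Y=3, X=0) weight 3/400
  (U=0, Z=0, W=1, Y=3, X=1) weight 3/1600
  (U=0, Z=0, W=1, Y=4, X=0) weight 3/400
  (U=0, Z=0, W=1, Y=4, X=1) weight 3/1600
  (U=0, Z=0, W=3, Y=1, X=0) weight 1/400
  (U=0, Z=1, W=0, Y=1, X=0) weight 1/300
  … 246 more
Group by W:
  weight(W=0) = 1/9
  weight(W=1) = 1/4
  weight(W=2) = 1/36
  weight(W=3) = 1/12
Total weight = 1/9 + 1/4 + 1/36 + 1/12 = 17/36
P(W=0 | obs) = 1/9 / 17/36 = 4/17
P(W=1 | obs) = 1/4 / 17/36 = 9/17
P(W=2 | obs) = 1/36 / 17/36 = 1/17
P(W=3 | obs) = 1/12 / 17/36 = 3/17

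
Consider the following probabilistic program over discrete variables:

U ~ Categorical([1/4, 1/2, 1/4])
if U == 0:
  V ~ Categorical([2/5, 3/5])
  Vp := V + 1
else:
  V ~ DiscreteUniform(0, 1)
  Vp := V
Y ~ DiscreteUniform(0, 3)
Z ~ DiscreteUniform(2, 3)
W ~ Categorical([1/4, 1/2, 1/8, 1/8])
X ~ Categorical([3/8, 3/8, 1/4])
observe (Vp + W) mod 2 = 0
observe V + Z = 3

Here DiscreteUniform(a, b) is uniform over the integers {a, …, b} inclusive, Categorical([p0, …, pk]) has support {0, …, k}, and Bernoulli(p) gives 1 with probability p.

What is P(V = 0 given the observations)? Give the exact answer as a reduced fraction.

Enumerate traces; 144 have nonzero weight after conditioning:
  (U=0, V=0, Y=0, Z=3, W=1, X=0) weight 3/1280
  (U=0, V=0, Y=0, Z=3, W=1, X=1) weight 3/1280
  (U=0, V=0, Y=0, Z=3, W=1, X=2) weight 1/640
  (U=0, V=0, Y=0, Z=3, W=3, X=0) weight 3/5120
  (U=0, V=0, Y=0, Z=3, W=3, X=1) weight 3/5120
  (U=0, V=0, Y=0, Z=3, W=3, X=2) weight 1/2560
  (U=0, V=0, Y=1, Z=3, W=1, X=0) weight 3/1280
  (U=0, V=0, Y=1, Z=3, W=1, X=1) weight 3/1280
  (U=0, V=1, Y=0, Z=2, W=0, X=0) weight 9/5120
  … 135 more
Group by V:
  weight(V=0) = 13/128
  weight(V=1) = 93/640
Total weight = 13/128 + 93/640 = 79/320
P(V=0 | obs) = 13/128 / 79/320 = 65/158
P(V=1 | obs) = 93/640 / 79/320 = 93/158

P(V = 0 | obs) = 65/158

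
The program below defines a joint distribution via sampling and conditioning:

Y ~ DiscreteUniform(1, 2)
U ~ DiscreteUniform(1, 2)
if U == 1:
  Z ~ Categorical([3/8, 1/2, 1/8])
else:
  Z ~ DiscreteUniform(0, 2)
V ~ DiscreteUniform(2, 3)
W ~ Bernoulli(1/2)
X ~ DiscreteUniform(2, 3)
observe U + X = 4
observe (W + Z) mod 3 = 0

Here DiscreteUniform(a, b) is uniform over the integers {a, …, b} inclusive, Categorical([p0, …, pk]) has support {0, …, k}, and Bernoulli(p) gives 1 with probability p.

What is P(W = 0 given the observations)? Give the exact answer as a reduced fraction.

P(W = 0 | obs) = 17/28

Enumerate traces; 16 have nonzero weight after conditioning:
  (Y=1, U=1, Z=0, V=2, W=0, X=3) weight 3/256
  (Y=1, U=1, Z=0, V=3, W=0, X=3) weight 3/256
  (Y=1, U=1, Z=2, V=2, W=1, X=3) weight 1/256
  (Y=1, U=1, Z=2, V=3, W=1, X=3) weight 1/256
  (Y=1, U=2, Z=0, V=2, W=0, X=2) weight 1/96
  (Y=1, U=2, Z=0, V=3, W=0, X=2) weight 1/96
  (Y=1, U=2, Z=2, V=2, W=1, X=2) weight 1/96
  (Y=1, U=2, Z=2, V=3, W=1, X=2) weight 1/96
  … 8 more
Group by W:
  weight(W=0) = 17/192
  weight(W=1) = 11/192
Total weight = 17/192 + 11/192 = 7/48
P(W=0 | obs) = 17/192 / 7/48 = 17/28
P(W=1 | obs) = 11/192 / 7/48 = 11/28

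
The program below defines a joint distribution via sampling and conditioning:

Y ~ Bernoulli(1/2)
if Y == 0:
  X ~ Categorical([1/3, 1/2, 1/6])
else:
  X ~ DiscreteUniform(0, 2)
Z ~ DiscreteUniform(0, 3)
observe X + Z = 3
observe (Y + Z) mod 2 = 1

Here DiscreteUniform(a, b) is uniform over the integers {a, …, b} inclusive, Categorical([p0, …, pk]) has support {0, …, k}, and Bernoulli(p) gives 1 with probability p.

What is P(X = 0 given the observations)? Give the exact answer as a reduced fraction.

Enumerate traces; 3 have nonzero weight after conditioning:
  (Y=0, X=0, Z=3) weight 1/24
  (Y=0, X=2, Z=1) weight 1/48
  (Y=1, X=1, Z=2) weight 1/24
Group by X:
  weight(X=0) = 1/24
  weight(X=1) = 1/24
  weight(X=2) = 1/48
Total weight = 1/24 + 1/24 + 1/48 = 5/48
P(X=0 | obs) = 1/24 / 5/48 = 2/5
P(X=1 | obs) = 1/24 / 5/48 = 2/5
P(X=2 | obs) = 1/48 / 5/48 = 1/5

P(X = 0 | obs) = 2/5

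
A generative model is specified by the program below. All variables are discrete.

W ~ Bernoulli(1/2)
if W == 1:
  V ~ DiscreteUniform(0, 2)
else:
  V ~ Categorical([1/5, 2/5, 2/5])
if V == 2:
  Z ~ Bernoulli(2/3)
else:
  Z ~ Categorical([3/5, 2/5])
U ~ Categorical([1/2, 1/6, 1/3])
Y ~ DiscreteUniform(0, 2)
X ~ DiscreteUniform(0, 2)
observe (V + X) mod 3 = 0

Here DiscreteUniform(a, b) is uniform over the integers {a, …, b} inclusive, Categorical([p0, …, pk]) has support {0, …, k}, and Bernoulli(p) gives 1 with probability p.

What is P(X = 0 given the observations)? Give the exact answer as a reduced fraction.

Enumerate traces; 108 have nonzero weight after conditioning:
  (W=0, V=0, Z=0, U=0, Y=0, X=0) weight 1/300
  (W=0, V=0, Z=0, U=0, Y=1, X=0) weight 1/300
  (W=0, V=0, Z=0, U=0, Y=2, X=0) weight 1/300
  (W=0, V=0, Z=0, U=1, Y=0, X=0) weight 1/900
  (W=0, V=0, Z=0, U=1, Y=1, X=0) weight 1/900
  (W=0, V=0, Z=0, U=1, Y=2, X=0) weight 1/900
  (W=0, V=0, Z=0, U=2, Y=0, X=0) weight 1/450
  (W=0, V=0, Z=0, U=2, Y=1, X=0) weight 1/450
  (W=0, V=1, Z=0, U=0, Y=0, X=2) weight 1/150
  (W=0, V=2, Z=0, U=0, Y=0, X=1) weight 1/270
  … 98 more
Group by X:
  weight(X=0) = 4/45
  weight(X=1) = 11/90
  weight(X=2) = 11/90
Total weight = 4/45 + 11/90 + 11/90 = 1/3
P(X=0 | obs) = 4/45 / 1/3 = 4/15
P(X=1 | obs) = 11/90 / 1/3 = 11/30
P(X=2 | obs) = 11/90 / 1/3 = 11/30

P(X = 0 | obs) = 4/15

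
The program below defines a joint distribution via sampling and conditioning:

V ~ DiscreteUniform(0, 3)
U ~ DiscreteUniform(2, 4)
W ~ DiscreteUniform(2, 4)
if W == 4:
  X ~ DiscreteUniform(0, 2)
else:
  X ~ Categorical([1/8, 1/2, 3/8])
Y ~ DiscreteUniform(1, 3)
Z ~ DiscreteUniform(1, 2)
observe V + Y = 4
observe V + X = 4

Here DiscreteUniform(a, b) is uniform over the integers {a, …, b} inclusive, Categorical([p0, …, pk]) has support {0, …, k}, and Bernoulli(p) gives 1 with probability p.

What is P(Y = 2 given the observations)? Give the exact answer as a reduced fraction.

Enumerate traces; 36 have nonzero weight after conditioning:
  (V=2, U=2, W=2, X=2, Y=2, Z=1) weight 1/576
  (V=2, U=2, W=2, X=2, Y=2, Z=2) weight 1/576
  (V=2, U=2, W=3, X=2, Y=2, Z=1) weight 1/576
  (V=2, U=2, W=3, X=2, Y=2, Z=2) weight 1/576
  (V=2, U=2, W=4, X=2, Y=2, Z=1) weight 1/648
  (V=2, U=2, W=4, X=2, Y=2, Z=2) weight 1/648
  (V=2, U=3, W=2, X=2, Y=2, Z=1) weight 1/576
  (V=2, U=3, W=2, X=2, Y=2, Z=2) weight 1/576
  (V=3, U=2, W=2, X=1, Y=1, Z=1) weight 1/432
  … 27 more
Group by Y:
  weight(Y=1) = 1/27
  weight(Y=2) = 13/432
Total weight = 1/27 + 13/432 = 29/432
P(Y=1 | obs) = 1/27 / 29/432 = 16/29
P(Y=2 | obs) = 13/432 / 29/432 = 13/29

P(Y = 2 | obs) = 13/29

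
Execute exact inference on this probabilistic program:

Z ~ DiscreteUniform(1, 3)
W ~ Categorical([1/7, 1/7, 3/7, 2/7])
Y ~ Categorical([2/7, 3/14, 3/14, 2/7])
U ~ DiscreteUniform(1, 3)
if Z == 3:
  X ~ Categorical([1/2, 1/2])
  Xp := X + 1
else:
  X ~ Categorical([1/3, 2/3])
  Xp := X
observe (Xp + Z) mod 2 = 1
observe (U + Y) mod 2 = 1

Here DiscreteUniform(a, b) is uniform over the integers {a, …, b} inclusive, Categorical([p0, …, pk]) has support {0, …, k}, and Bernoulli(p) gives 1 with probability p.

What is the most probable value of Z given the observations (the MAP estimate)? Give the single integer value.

Enumerate traces; 72 have nonzero weight after conditioning:
  (Z=1, W=0, Y=0, U=1, X=0) weight 2/1323
  (Z=1, W=0, Y=0, U=3, X=0) weight 2/1323
  (Z=1, W=0, Y=1, U=2, X=0) weight 1/882
  (Z=1, W=0, Y=2, U=1, X=0) weight 1/882
  (Z=1, W=0, Y=2, U=3, X=0) weight 1/882
  (Z=1, W=0, Y=3, U=2, X=0) weight 2/1323
  (Z=1, W=1, Y=0, U=1, X=0) weight 2/1323
  (Z=1, W=1, Y=0, U=3, X=0) weight 2/1323
  (Z=2, W=0, Y=0, U=1, X=1) weight 4/1323
  (Z=3, W=0, Y=0, U=1, X=1) weight 1/441
  … 62 more
Group by Z:
  weight(Z=1) = 1/18
  weight(Z=2) = 1/9
  weight(Z=3) = 1/12
Total weight = 1/18 + 1/9 + 1/12 = 1/4
P(Z=1 | obs) = 1/18 / 1/4 = 2/9
P(Z=2 | obs) = 1/9 / 1/4 = 4/9
P(Z=3 | obs) = 1/12 / 1/4 = 1/3
argmax = 2

argmax_v P(Z = v | obs) = 2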